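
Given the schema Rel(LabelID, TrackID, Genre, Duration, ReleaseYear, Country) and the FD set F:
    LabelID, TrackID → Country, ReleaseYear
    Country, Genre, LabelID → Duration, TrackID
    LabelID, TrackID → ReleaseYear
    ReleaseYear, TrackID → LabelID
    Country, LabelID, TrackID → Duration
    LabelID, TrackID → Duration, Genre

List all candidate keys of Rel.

{LabelID, TrackID} is a candidate key since {LabelID, TrackID}⁺ = {Country, Duration, Genre, LabelID, ReleaseYear, TrackID} covers every attribute.
{ReleaseYear, TrackID} is a candidate key since {ReleaseYear, TrackID}⁺ = {Country, Duration, Genre, LabelID, ReleaseYear, TrackID} covers every attribute.
{Country, Genre, LabelID} is a candidate key since {Country, Genre, LabelID}⁺ = {Country, Duration, Genre, LabelID, ReleaseYear, TrackID} covers every attribute.
No proper subset of any of these is a key, and no other minimal superkey exists.

{Country, Genre, LabelID}, {LabelID, TrackID}, {ReleaseYear, TrackID}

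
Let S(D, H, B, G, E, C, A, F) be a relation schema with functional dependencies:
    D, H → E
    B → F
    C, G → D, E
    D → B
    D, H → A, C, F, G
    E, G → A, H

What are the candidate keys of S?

{C, G} is a candidate key since {C, G}⁺ = {A, B, C, D, E, F, G, H} covers every attribute.
{D, H} is a candidate key since {D, H}⁺ = {A, B, C, D, E, F, G, H} covers every attribute.
{D, E, G} is a candidate key since {D, E, G}⁺ = {A, B, C, D, E, F, G, H} covers every attribute.
These are minimal and exhaustive — every other superkey contains one of them.

{C, G}, {D, E, G}, {D, H}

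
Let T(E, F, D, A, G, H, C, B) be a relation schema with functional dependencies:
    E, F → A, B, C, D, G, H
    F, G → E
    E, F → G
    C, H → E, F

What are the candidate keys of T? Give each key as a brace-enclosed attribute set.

{C, H}⁺ = {A, B, C, D, E, F, G, H} — all of the relation — so {C, H} is a candidate key.
{E, F}⁺ = {A, B, C, D, E, F, G, H} — all of the relation — so {E, F} is a candidate key.
{F, G}⁺ = {A, B, C, D, E, F, G, H} — all of the relation — so {F, G} is a candidate key.
Any other superkey properly contains one of these, so there are no further candidate keys.

{C, H}, {E, F}, {F, G}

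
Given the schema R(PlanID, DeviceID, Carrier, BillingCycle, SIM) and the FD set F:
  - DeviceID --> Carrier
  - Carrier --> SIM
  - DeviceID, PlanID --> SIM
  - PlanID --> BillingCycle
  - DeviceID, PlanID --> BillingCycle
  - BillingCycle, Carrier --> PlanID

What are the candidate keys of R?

No FD produces {DeviceID}, so it must be in every candidate key.
{BillingCycle, DeviceID} is a candidate key since {BillingCycle, DeviceID}⁺ = {BillingCycle, Carrier, DeviceID, PlanID, SIM} covers every attribute.
{DeviceID, PlanID} is a candidate key since {DeviceID, PlanID}⁺ = {BillingCycle, Carrier, DeviceID, PlanID, SIM} covers every attribute.
No proper subset of any of these is a key, and no other minimal superkey exists.

{BillingCycle, DeviceID}, {DeviceID, PlanID}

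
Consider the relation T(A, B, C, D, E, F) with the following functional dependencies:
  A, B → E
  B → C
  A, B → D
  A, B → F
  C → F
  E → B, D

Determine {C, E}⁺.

Start with {C, E}.
C → F applies; add {F} → now {C, E, F}.
E → B, D applies; add {B, D} → now {B, C, D, E, F}.
No further FD applies.

{B, C, D, E, F}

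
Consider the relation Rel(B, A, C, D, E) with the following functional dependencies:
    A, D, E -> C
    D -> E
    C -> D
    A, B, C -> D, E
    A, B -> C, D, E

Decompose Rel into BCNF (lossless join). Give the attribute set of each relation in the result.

Candidate key of the original relation: {A, B}.
Within {A, B, C, D, E}: {A, D, E}⁺ ∩ {A, B, C, D, E} = {A, C, D, E}, not the whole set, so A, D, E -> C violates BCNF; decompose into {A, C, D, E} and {A, B, D, E}.
Within {A, C, D, E}: {D}⁺ ∩ {A, C, D, E} = {D, E}, not the whole set, so D -> E violates BCNF; decompose into {D, E} and {A, C, D}.
{D, E} has no BCNF violation.
Within {A, C, D}: {C}⁺ ∩ {A, C, D} = {C, D}, not the whole set, so C -> D violates BCNF; decompose into {C, D} and {A, C}.
{C, D} has no BCNF violation.
{A, C} has no BCNF violation.
Within {A, B, D, E}: {D}⁺ ∩ {A, B, D, E} = {D, E}, not the whole set, so D -> E violates BCNF; decompose into {D, E} and {A, B, D}.
{D, E} has no BCNF violation.
{A, B, D} has no BCNF violation.

{A, B, D}; {A, C}; {C, D}; {D, E}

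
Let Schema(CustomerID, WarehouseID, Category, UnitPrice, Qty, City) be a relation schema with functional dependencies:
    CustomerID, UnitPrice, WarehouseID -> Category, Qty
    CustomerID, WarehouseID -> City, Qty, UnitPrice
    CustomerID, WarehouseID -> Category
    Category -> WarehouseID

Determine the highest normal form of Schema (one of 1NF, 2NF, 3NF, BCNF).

3NF

Candidate keys: {Category, CustomerID}, {CustomerID, WarehouseID}. Prime attributes: {Category, CustomerID, WarehouseID}.
Category -> WarehouseID breaks BCNF: {Category}⁺ = {Category, WarehouseID}, so {Category} is not a superkey.
Its right-hand attributes {WarehouseID} are all prime, as are those of every other non-superkey FD — the relation is in 3NF.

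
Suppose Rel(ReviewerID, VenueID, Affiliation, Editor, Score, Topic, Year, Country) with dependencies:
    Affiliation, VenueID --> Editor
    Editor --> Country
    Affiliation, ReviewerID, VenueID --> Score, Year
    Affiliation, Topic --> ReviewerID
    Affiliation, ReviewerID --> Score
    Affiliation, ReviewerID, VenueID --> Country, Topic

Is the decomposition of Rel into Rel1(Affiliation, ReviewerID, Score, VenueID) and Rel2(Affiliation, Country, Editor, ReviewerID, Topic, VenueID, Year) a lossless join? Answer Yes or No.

Yes

The shared attributes are {Affiliation, ReviewerID, VenueID} and {Affiliation, ReviewerID, VenueID}⁺ = {Affiliation, Country, Editor, ReviewerID, Score, Topic, VenueID, Year}.
This includes all of Rel1, so the common attributes are a superkey of Rel1 — the join is lossless.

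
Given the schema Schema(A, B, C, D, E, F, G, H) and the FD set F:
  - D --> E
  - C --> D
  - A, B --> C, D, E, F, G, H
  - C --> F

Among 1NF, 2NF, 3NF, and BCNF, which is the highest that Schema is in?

2NF

Candidate key: {A, B}. Prime attributes: {A, B}.
For D --> E we have {D}⁺ = {D, E}; {D} is not a superkey, so BCNF fails.
D --> E has non-prime {E} on the right and a non-superkey on the left, so 3NF fails.
No non-prime attribute depends on a proper subset of any candidate key, so 2NF holds.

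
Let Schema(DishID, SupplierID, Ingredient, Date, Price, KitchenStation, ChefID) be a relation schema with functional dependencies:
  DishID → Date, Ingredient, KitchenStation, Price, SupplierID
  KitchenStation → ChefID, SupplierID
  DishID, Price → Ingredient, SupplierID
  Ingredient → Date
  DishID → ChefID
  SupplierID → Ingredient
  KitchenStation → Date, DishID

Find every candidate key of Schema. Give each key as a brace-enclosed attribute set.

{DishID}, {KitchenStation}

{DishID} is a candidate key since {DishID}⁺ = {ChefID, Date, DishID, Ingredient, KitchenStation, Price, SupplierID} covers every attribute.
{KitchenStation} is a candidate key since {KitchenStation}⁺ = {ChefID, Date, DishID, Ingredient, KitchenStation, Price, SupplierID} covers every attribute.
Any other superkey properly contains one of these, so there are no further candidate keys.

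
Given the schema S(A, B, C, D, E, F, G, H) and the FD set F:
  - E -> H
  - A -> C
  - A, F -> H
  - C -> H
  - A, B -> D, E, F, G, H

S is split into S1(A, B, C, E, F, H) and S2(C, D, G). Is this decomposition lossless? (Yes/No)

No

Common attributes: {C}; their closure is {C, H}.
The closure covers neither S1 nor S2 entirely; the join is not lossless.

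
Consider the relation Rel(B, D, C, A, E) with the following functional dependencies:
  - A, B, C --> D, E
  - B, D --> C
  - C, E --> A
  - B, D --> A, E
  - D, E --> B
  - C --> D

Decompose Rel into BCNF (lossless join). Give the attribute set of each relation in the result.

Candidate keys of the original relation: {B, C}, {B, D}, {C, E}, {D, E}.
{A, B, C, D, E}: {C} determines {C, D} here but is not a superkey — split on C --> D, giving {C, D} and {A, B, C, E}.
{C, D} is in BCNF.
{A, B, C, E} is in BCNF.

{A, B, C, E}; {C, D}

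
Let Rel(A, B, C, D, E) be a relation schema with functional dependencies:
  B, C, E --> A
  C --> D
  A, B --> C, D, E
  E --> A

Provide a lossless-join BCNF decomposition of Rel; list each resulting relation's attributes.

{A, E}; {B, C, E}; {C, D}

Candidate keys of the original relation: {A, B}, {B, E}.
Within {A, B, C, D, E}: {C}⁺ ∩ {A, B, C, D, E} = {C, D}, not the whole set, so C --> D violates BCNF; decompose into {C, D} and {A, B, C, E}.
{C, D} is in BCNF.
Within {A, B, C, E}: {E}⁺ ∩ {A, B, C, E} = {A, E}, not the whole set, so E --> A violates BCNF; decompose into {A, E} and {B, C, E}.
{A, E} is in BCNF.
{B, C, E} is in BCNF.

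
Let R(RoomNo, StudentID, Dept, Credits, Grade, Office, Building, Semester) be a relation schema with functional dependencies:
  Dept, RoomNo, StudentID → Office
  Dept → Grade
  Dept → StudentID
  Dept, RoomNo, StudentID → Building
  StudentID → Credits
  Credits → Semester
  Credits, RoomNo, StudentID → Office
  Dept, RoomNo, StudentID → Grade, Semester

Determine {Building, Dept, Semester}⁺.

Start with {Building, Dept, Semester}.
Dept → Grade applies; add {Grade} → now {Building, Dept, Grade, Semester}.
Dept → StudentID applies; add {StudentID} → now {Building, Dept, Grade, Semester, StudentID}.
StudentID → Credits applies; add {Credits} → now {Building, Credits, Dept, Grade, Semester, StudentID}.
No further FD applies.

{Building, Credits, Dept, Grade, Semester, StudentID}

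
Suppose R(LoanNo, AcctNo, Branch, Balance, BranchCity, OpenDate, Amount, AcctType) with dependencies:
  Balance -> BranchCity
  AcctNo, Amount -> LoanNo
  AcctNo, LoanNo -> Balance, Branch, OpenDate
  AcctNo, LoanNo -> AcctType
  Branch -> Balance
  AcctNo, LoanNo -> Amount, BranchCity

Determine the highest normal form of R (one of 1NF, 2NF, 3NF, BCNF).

2NF

Candidate keys: {AcctNo, Amount}, {AcctNo, LoanNo}. Prime attributes: {AcctNo, Amount, LoanNo}.
Balance -> BranchCity: {Balance}⁺ = {Balance, BranchCity}, which is not all of the attributes, so the left side is not a superkey — BCNF is violated.
Balance -> BranchCity determines the non-prime attribute {BranchCity} from a non-superkey — 3NF is violated.
Checking every proper subset of each key, none determines a non-prime attribute — 2NF is satisfied.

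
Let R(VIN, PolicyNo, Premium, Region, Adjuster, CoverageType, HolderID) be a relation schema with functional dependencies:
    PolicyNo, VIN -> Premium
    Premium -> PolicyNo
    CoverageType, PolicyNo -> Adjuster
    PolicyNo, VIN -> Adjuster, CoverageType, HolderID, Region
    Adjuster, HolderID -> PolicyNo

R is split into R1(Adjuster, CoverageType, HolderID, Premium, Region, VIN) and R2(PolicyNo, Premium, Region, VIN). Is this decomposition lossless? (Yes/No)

Common attributes: {Premium, Region, VIN}; their closure is {Adjuster, CoverageType, HolderID, PolicyNo, Premium, Region, VIN}.
Since R1 ⊆ {Adjuster, CoverageType, HolderID, PolicyNo, Premium, Region, VIN}, the intersection is a superkey of R1; the decomposition is lossless.

Yes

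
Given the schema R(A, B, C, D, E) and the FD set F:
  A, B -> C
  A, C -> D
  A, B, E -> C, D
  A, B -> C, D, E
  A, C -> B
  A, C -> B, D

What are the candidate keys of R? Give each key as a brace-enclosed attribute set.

Attributes never on any right-hand side: {A} — every candidate key must contain it.
{A, B}⁺ = {A, B, C, D, E} — all of the relation — so {A, B} is a candidate key.
{A, C}⁺ = {A, B, C, D, E} — all of the relation — so {A, C} is a candidate key.
Any other superkey properly contains one of these, so there are no further candidate keys.

{A, B}, {A, C}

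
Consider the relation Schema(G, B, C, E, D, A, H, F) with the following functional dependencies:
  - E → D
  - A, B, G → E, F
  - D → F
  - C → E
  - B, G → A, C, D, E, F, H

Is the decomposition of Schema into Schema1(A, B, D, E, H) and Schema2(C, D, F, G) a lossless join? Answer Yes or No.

The shared attributes are {D} and {D}⁺ = {D, F}.
Neither Schema1 nor Schema2 is contained in that closure, so the decomposition is lossy.

No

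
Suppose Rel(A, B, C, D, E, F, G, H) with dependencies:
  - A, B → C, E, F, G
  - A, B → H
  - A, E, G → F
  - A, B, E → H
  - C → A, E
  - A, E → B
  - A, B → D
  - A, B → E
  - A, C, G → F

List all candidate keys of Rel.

{A, B}, {A, E}, {C}

Closure of {C} is {A, B, C, D, E, F, G, H}, the whole schema; {C} is a candidate key.
Closure of {A, B} is {A, B, C, D, E, F, G, H}, the whole schema; {A, B} is a candidate key.
Closure of {A, E} is {A, B, C, D, E, F, G, H}, the whole schema; {A, E} is a candidate key.
These are minimal and exhaustive — every other superkey contains one of them.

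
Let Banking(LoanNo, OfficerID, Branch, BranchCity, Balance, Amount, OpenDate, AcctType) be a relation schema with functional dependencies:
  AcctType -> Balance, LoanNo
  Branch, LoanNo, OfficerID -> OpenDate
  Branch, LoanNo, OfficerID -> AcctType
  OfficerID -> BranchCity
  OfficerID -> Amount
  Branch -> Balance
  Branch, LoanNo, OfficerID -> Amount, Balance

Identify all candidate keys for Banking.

No FD produces {Branch, OfficerID}, so they must be in every candidate key.
{AcctType, Branch, OfficerID}⁺ = {AcctType, Amount, Balance, Branch, BranchCity, LoanNo, OfficerID, OpenDate}, which is every attribute, so {AcctType, Branch, OfficerID} is a candidate key.
{Branch, LoanNo, OfficerID}⁺ = {AcctType, Amount, Balance, Branch, BranchCity, LoanNo, OfficerID, OpenDate}, which is every attribute, so {Branch, LoanNo, OfficerID} is a candidate key.
These are minimal and exhaustive — every other superkey contains one of them.

{AcctType, Branch, OfficerID}, {Branch, LoanNo, OfficerID}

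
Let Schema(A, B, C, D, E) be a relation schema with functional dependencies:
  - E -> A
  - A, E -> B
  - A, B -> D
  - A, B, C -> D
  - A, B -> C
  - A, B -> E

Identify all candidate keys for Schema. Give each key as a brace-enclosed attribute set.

{A, B}, {E}

{E}⁺ = {A, B, C, D, E}, which is every attribute, so {E} is a candidate key.
{A, B}⁺ = {A, B, C, D, E}, which is every attribute, so {A, B} is a candidate key.
Any other superkey properly contains one of these, so there are no further candidate keys.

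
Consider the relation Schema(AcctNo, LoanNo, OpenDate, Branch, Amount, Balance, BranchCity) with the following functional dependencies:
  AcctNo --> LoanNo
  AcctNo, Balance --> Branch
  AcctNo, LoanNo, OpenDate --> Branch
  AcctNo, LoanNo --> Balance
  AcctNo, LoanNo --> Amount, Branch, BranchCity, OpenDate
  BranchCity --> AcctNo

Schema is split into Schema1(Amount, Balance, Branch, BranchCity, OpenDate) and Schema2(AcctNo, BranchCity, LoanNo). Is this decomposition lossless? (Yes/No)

Schema1 ∩ Schema2 = {BranchCity}; its closure under F is {AcctNo, Amount, Balance, Branch, BranchCity, LoanNo, OpenDate}.
This includes all of Schema1, so the common attributes are a superkey of Schema1 — the join is lossless.

Yes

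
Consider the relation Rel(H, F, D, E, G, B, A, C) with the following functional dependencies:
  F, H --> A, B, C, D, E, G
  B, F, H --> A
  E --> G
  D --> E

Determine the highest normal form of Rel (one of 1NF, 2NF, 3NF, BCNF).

Candidate key: {F, H}. Prime attributes: {F, H}.
For E --> G we have {E}⁺ = {E, G}; {E} is not a superkey, so BCNF fails.
E --> G determines the non-prime attribute {G} from a non-superkey — 3NF is violated.
No non-prime attribute depends on a proper subset of any candidate key, so 2NF holds.

2NF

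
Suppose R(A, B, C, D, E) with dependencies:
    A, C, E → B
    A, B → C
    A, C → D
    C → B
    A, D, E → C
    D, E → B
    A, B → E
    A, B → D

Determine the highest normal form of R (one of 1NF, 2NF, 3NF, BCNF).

3NF

Candidate keys: {A, B}, {A, C}, {A, D, E}. Prime attributes: {A, B, C, D, E}.
For C → B we have {C}⁺ = {B, C}; {C} is not a superkey, so BCNF fails.
Its right-hand attributes {B} are all prime, as are those of every other non-superkey FD — the relation is in 3NF.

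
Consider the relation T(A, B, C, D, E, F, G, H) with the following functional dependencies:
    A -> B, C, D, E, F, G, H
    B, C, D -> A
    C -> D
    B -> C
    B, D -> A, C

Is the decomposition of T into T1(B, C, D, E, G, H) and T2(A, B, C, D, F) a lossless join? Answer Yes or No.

Yes

Common attributes: {B, C, D}; their closure is {A, B, C, D, E, F, G, H}.
This includes all of T1, so the common attributes are a superkey of T1 — the join is lossless.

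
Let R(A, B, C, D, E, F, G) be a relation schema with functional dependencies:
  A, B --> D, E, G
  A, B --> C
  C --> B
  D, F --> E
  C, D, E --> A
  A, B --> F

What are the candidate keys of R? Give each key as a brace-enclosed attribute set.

{A, B}⁺ = {A, B, C, D, E, F, G}, which is every attribute, so {A, B} is a candidate key.
{A, C}⁺ = {A, B, C, D, E, F, G}, which is every attribute, so {A, C} is a candidate key.
{C, D, E}⁺ = {A, B, C, D, E, F, G}, which is every attribute, so {C, D, E} is a candidate key.
{C, D, F}⁺ = {A, B, C, D, E, F, G}, which is every attribute, so {C, D, F} is a candidate key.
Any other superkey properly contains one of these, so there are no further candidate keys.

{A, B}, {A, C}, {C, D, E}, {C, D, F}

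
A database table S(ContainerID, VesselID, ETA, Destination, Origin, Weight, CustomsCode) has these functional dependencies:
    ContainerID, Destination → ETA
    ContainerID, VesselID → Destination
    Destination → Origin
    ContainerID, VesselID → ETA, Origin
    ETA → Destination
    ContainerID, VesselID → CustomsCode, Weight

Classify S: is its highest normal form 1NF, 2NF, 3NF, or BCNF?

Candidate key: {ContainerID, VesselID}. Prime attributes: {ContainerID, VesselID}.
ContainerID, Destination → ETA: {ContainerID, Destination}⁺ = {ContainerID, Destination, ETA, Origin}, which is not all of the attributes, so the left side is not a superkey — BCNF is violated.
ContainerID, Destination → ETA has non-prime {ETA} on the right and a non-superkey on the left, so 3NF fails.
Checking every proper subset of each key, none determines a non-prime attribute — 2NF is satisfied.

2NF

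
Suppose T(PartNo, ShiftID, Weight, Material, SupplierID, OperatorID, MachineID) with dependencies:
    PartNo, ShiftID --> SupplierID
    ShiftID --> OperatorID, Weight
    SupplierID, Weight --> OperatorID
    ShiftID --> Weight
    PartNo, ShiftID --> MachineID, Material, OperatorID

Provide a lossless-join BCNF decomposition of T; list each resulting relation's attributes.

{MachineID, Material, PartNo, ShiftID, SupplierID}; {OperatorID, ShiftID, Weight}

Candidate key of the original relation: {PartNo, ShiftID}.
Within {MachineID, Material, OperatorID, PartNo, ShiftID, SupplierID, Weight}: {ShiftID}⁺ ∩ {MachineID, Material, OperatorID, PartNo, ShiftID, SupplierID, Weight} = {OperatorID, ShiftID, Weight}, not the whole set, so ShiftID --> OperatorID, Weight violates BCNF; decompose into {OperatorID, ShiftID, Weight} and {MachineID, Material, PartNo, ShiftID, SupplierID}.
{OperatorID, ShiftID, Weight} is in BCNF.
{MachineID, Material, PartNo, ShiftID, SupplierID} is in BCNF.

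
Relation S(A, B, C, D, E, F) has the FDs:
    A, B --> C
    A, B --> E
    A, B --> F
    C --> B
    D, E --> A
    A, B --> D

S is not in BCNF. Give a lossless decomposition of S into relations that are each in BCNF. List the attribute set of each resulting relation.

{A, D, E}; {B, C}; {C, D, E, F}

Candidate keys of the original relation: {A, B}, {A, C}, {B, D, E}, {C, D, E}.
{A, B, C, D, E, F}: {C} determines {B, C} here but is not a superkey — split on C --> B, giving {B, C} and {A, C, D, E, F}.
{B, C}: every determinant is a superkey — BCNF.
{A, C, D, E, F}: {D, E} determines {A, D, E} here but is not a superkey — split on D, E --> A, giving {A, D, E} and {C, D, E, F}.
{A, D, E}: every determinant is a superkey — BCNF.
{C, D, E, F}: every determinant is a superkey — BCNF.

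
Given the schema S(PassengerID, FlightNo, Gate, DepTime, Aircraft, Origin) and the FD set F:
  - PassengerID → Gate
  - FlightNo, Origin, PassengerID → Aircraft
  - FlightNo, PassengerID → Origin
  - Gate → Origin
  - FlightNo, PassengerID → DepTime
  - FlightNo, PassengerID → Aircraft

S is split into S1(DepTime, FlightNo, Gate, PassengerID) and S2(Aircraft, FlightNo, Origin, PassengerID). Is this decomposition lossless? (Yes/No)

Yes

Common attributes: {FlightNo, PassengerID}; their closure is {Aircraft, DepTime, FlightNo, Gate, Origin, PassengerID}.
S1 is contained in that closure, so S1 ∩ S2 → S1 holds and the join is lossless.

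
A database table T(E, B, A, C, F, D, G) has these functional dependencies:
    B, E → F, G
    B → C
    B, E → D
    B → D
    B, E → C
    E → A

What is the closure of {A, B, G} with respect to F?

{A, B, C, D, G}

Start with {A, B, G}.
B → C applies; add {C} → now {A, B, C, G}.
B → D applies; add {D} → now {A, B, C, D, G}.
No further FD applies.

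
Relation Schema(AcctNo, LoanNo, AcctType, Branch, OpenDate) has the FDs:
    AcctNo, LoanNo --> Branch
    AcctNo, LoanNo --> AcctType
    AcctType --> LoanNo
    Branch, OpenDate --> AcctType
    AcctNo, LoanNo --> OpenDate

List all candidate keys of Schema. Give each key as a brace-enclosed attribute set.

No FD produces {AcctNo}, so it must be in every candidate key.
{AcctNo, AcctType}⁺ = {AcctNo, AcctType, Branch, LoanNo, OpenDate} — all of the relation — so {AcctNo, AcctType} is a candidate key.
{AcctNo, LoanNo}⁺ = {AcctNo, AcctType, Branch, LoanNo, OpenDate} — all of the relation — so {AcctNo, LoanNo} is a candidate key.
{AcctNo, Branch, OpenDate}⁺ = {AcctNo, AcctType, Branch, LoanNo, OpenDate} — all of the relation — so {AcctNo, Branch, OpenDate} is a candidate key.
No proper subset of any of these is a key, and no other minimal superkey exists.

{AcctNo, AcctType}, {AcctNo, Branch, OpenDate}, {AcctNo, LoanNo}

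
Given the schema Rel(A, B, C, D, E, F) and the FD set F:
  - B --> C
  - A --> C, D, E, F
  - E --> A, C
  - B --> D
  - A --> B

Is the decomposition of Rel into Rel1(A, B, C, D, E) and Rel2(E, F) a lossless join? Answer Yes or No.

Yes

The shared attributes are {E} and {E}⁺ = {A, B, C, D, E, F}.
This includes all of Rel1, so the common attributes are a superkey of Rel1 — the join is lossless.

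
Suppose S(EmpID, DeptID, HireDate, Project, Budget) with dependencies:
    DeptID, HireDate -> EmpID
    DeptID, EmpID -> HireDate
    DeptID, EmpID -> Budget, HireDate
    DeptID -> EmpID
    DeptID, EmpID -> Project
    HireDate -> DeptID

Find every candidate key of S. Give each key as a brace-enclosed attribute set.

Closure of {DeptID} is {Budget, DeptID, EmpID, HireDate, Project}, the whole schema; {DeptID} is a candidate key.
Closure of {HireDate} is {Budget, DeptID, EmpID, HireDate, Project}, the whole schema; {HireDate} is a candidate key.
No proper subset of any of these is a key, and no other minimal superkey exists.

{DeptID}, {HireDate}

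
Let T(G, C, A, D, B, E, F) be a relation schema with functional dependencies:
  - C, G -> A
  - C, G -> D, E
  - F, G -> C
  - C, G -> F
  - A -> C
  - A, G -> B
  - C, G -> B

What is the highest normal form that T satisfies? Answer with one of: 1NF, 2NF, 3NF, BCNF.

3NF

Candidate keys: {A, G}, {C, G}, {F, G}. Prime attributes: {A, C, F, G}.
For A -> C we have {A}⁺ = {A, C}; {A} is not a superkey, so BCNF fails.
Since {C} ⊆ prime attributes and every other non-superkey FD also has a prime right side, the schema is in 3NF.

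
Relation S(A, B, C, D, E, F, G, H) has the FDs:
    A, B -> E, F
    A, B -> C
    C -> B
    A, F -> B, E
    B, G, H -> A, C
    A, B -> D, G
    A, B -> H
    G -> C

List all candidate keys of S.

{A, B}, {A, C}, {A, F}, {A, G}, {G, H}

{A, B} is a candidate key since {A, B}⁺ = {A, B, C, D, E, F, G, H} covers every attribute.
{A, C} is a candidate key since {A, C}⁺ = {A, B, C, D, E, F, G, H} covers every attribute.
{A, F} is a candidate key since {A, F}⁺ = {A, B, C, D, E, F, G, H} covers every attribute.
{A, G} is a candidate key since {A, G}⁺ = {A, B, C, D, E, F, G, H} covers every attribute.
{G, H} is a candidate key since {G, H}⁺ = {A, B, C, D, E, F, G, H} covers every attribute.
These are minimal and exhaustive — every other superkey contains one of them.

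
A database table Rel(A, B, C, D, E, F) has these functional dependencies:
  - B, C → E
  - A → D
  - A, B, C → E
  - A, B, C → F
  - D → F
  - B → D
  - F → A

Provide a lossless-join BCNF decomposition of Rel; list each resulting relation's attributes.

{A, B}; {A, D, F}; {B, C, E}

Candidate key of the original relation: {B, C}.
Within {A, B, C, D, E, F}: {A}⁺ ∩ {A, B, C, D, E, F} = {A, D, F}, not the whole set, so A → D, F violates BCNF; decompose into {A, D, F} and {A, B, C, E}.
{A, D, F} is in BCNF.
Within {A, B, C, E}: {B}⁺ ∩ {A, B, C, E} = {A, B}, not the whole set, so B → A violates BCNF; decompose into {A, B} and {B, C, E}.
{A, B} is in BCNF.
{B, C, E} is in BCNF.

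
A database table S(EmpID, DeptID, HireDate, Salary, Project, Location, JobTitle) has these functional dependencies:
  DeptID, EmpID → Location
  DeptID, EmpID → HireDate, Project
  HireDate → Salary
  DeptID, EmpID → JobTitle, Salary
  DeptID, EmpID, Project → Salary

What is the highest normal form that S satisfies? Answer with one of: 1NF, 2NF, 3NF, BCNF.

Candidate key: {DeptID, EmpID}. Prime attributes: {DeptID, EmpID}.
HireDate → Salary: {HireDate}⁺ = {HireDate, Salary}, which is not all of the attributes, so the left side is not a superkey — BCNF is violated.
HireDate → Salary has non-prime {Salary} on the right and a non-superkey on the left, so 3NF fails.
Checking every proper subset of each key, none determines a non-prime attribute — 2NF is satisfied.

2NF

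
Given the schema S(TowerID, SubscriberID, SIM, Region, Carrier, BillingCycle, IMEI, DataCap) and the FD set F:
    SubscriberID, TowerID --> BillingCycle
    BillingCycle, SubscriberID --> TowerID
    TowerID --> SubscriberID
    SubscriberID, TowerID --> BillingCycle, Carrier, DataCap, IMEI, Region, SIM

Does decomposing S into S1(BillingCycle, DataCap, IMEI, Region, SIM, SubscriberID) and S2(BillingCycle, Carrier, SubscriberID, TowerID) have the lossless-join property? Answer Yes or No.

Yes

The shared attributes are {BillingCycle, SubscriberID} and {BillingCycle, SubscriberID}⁺ = {BillingCycle, Carrier, DataCap, IMEI, Region, SIM, SubscriberID, TowerID}.
Since S1 ⊆ {BillingCycle, Carrier, DataCap, IMEI, Region, SIM, SubscriberID, TowerID}, the intersection is a superkey of S1; the decomposition is lossless.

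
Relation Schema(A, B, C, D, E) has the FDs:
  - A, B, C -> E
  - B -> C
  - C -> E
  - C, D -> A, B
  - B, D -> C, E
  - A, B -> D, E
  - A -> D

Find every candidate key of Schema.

{A, B}⁺ = {A, B, C, D, E} — all of the relation — so {A, B} is a candidate key.
{A, C}⁺ = {A, B, C, D, E} — all of the relation — so {A, C} is a candidate key.
{B, D}⁺ = {A, B, C, D, E} — all of the relation — so {B, D} is a candidate key.
{C, D}⁺ = {A, B, C, D, E} — all of the relation — so {C, D} is a candidate key.
Any other superkey properly contains one of these, so there are no further candidate keys.

{A, B}, {A, C}, {B, D}, {C, D}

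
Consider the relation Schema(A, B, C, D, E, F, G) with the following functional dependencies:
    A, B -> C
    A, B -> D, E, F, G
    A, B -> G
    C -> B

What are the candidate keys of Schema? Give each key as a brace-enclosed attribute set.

{A, B}, {A, C}

{A} never appears on the right of any FD, so every key must include it.
Closure of {A, B} is {A, B, C, D, E, F, G}, the whole schema; {A, B} is a candidate key.
Closure of {A, C} is {A, B, C, D, E, F, G}, the whole schema; {A, C} is a candidate key.
Any other superkey properly contains one of these, so there are no further candidate keys.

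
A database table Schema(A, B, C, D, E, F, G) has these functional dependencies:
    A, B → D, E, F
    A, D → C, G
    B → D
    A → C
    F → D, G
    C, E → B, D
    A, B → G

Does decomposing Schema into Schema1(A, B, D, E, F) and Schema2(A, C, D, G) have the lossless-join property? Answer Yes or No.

Yes

Schema1 ∩ Schema2 = {A, D}; its closure under F is {A, C, D, G}.
Schema2 is contained in that closure, so Schema1 ∩ Schema2 → Schema2 holds and the join is lossless.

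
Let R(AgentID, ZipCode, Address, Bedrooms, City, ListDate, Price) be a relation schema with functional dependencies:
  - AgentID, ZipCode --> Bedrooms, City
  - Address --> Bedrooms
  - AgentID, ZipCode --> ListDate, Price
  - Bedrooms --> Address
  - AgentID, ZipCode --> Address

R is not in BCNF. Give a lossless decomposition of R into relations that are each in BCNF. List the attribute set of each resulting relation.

Candidate key of the original relation: {AgentID, ZipCode}.
In {Address, AgentID, Bedrooms, City, ListDate, Price, ZipCode}, {Address} is not a superkey ({Address}⁺ restricted to this set is {Address, Bedrooms}), so split on Address --> Bedrooms into {Address, Bedrooms} and {Address, AgentID, City, ListDate, Price, ZipCode}.
{Address, Bedrooms}: every determinant is a superkey — BCNF.
{Address, AgentID, City, ListDate, Price, ZipCode}: every determinant is a superkey — BCNF.

{Address, AgentID, City, ListDate, Price, ZipCode}; {Address, Bedrooms}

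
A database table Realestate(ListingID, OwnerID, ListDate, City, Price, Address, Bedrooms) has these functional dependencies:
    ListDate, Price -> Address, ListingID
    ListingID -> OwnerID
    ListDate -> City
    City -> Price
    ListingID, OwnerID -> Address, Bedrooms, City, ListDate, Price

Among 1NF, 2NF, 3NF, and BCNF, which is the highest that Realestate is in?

Candidate keys: {ListDate}, {ListingID}. Prime attributes: {ListDate, ListingID}.
For City -> Price we have {City}⁺ = {City, Price}; {City} is not a superkey, so BCNF fails.
City -> Price determines the non-prime attribute {Price} from a non-superkey — 3NF is violated.
Every candidate key is a single attribute, so no partial dependency is possible; 2NF holds.

2NF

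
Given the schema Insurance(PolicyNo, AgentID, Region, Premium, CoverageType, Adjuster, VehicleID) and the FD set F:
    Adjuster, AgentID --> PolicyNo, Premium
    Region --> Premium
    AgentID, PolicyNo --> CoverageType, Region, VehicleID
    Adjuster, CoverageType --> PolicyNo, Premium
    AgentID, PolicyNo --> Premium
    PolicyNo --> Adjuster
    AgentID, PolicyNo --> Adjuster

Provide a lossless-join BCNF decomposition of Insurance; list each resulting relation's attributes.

{Adjuster, AgentID, CoverageType, Region, VehicleID}; {Adjuster, PolicyNo}; {CoverageType, PolicyNo}; {Premium, Region}

Candidate keys of the original relation: {Adjuster, AgentID}, {AgentID, PolicyNo}.
In {Adjuster, AgentID, CoverageType, PolicyNo, Premium, Region, VehicleID}, {Region} is not a superkey ({Region}⁺ restricted to this set is {Premium, Region}), so split on Region --> Premium into {Premium, Region} and {Adjuster, AgentID, CoverageType, PolicyNo, Region, VehicleID}.
{Premium, Region} has no BCNF violation.
In {Adjuster, AgentID, CoverageType, PolicyNo, Region, VehicleID}, {Adjuster, CoverageType} is not a superkey ({Adjuster, CoverageType}⁺ restricted to this set is {Adjuster, CoverageType, PolicyNo}), so split on Adjuster, CoverageType --> PolicyNo into {Adjuster, CoverageType, PolicyNo} and {Adjuster, AgentID, CoverageType, Region, VehicleID}.
In {Adjuster, CoverageType, PolicyNo}, {PolicyNo} is not a superkey ({PolicyNo}⁺ restricted to this set is {Adjuster, PolicyNo}), so split on PolicyNo --> Adjuster into {Adjuster, PolicyNo} and {CoverageType, PolicyNo}.
{Adjuster, PolicyNo} has no BCNF violation.
{CoverageType, PolicyNo} has no BCNF violation.
{Adjuster, AgentID, CoverageType, Region, VehicleID} has no BCNF violation.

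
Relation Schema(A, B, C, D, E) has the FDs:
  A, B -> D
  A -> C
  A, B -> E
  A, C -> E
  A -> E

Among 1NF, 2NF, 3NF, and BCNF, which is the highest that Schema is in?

1NF

Candidate key: {A, B}. Prime attributes: {A, B}.
A -> C: {A}⁺ = {A, C, E}, which is not all of the attributes, so the left side is not a superkey — BCNF is violated.
A -> C determines the non-prime attribute {C} from a non-superkey — 3NF is violated.
Since {A} ⊂ {A, B} and {A}⁺ ⊇ {C, E} with {C, E} non-prime, there is a partial dependency; 2NF fails.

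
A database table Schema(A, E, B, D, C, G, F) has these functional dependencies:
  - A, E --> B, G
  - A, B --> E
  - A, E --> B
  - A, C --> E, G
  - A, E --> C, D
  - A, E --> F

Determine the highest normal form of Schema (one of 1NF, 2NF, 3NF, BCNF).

Candidate keys: {A, B}, {A, C}, {A, E}. Prime attributes: {A, B, C, E}.
Every FD has a superkey on the left, so the relation is in BCNF.

BCNF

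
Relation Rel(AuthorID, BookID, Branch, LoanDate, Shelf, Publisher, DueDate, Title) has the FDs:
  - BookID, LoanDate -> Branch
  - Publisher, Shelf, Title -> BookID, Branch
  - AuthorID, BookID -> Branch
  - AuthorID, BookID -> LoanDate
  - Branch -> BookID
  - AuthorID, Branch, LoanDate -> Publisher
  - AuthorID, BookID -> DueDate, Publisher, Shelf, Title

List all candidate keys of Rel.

{AuthorID} never appears on the right of any FD, so every key must include it.
Closure of {AuthorID, BookID} is {AuthorID, BookID, Branch, DueDate, LoanDate, Publisher, Shelf, Title}, the whole schema; {AuthorID, BookID} is a candidate key.
Closure of {AuthorID, Branch} is {AuthorID, BookID, Branch, DueDate, LoanDate, Publisher, Shelf, Title}, the whole schema; {AuthorID, Branch} is a candidate key.
Closure of {AuthorID, Publisher, Shelf, Title} is {AuthorID, BookID, Branch, DueDate, LoanDate, Publisher, Shelf, Title}, the whole schema; {AuthorID, Publisher, Shelf, Title} is a candidate key.
No proper subset of any of these is a key, and no other minimal superkey exists.

{AuthorID, BookID}, {AuthorID, Branch}, {AuthorID, Publisher, Shelf, Title}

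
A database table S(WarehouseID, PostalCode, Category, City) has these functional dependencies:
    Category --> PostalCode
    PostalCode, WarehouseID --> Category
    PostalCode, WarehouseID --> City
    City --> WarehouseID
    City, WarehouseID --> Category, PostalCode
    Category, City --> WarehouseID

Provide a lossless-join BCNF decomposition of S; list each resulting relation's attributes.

{Category, City, WarehouseID}; {Category, PostalCode}

Candidate keys of the original relation: {Category, WarehouseID}, {City}, {PostalCode, WarehouseID}.
{Category, City, PostalCode, WarehouseID}: {Category} determines {Category, PostalCode} here but is not a superkey — split on Category --> PostalCode, giving {Category, PostalCode} and {Category, City, WarehouseID}.
{Category, PostalCode}: every determinant is a superkey — BCNF.
{Category, City, WarehouseID}: every determinant is a superkey — BCNF.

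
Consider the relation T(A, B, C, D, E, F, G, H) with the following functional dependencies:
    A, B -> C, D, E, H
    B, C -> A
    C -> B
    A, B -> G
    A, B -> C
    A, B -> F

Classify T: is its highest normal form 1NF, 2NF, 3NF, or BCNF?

Candidate keys: {A, B}, {C}. Prime attributes: {A, B, C}.
Every FD has a superkey on the left, so the relation is in BCNF.

BCNF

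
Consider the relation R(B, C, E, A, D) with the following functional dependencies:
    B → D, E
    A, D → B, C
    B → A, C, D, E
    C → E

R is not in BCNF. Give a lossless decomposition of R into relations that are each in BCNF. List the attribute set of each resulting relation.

{A, B, C, D}; {C, E}

Candidate keys of the original relation: {A, D}, {B}.
In {A, B, C, D, E}, {C} is not a superkey ({C}⁺ restricted to this set is {C, E}), so split on C → E into {C, E} and {A, B, C, D}.
{C, E} is in BCNF.
{A, B, C, D} is in BCNF.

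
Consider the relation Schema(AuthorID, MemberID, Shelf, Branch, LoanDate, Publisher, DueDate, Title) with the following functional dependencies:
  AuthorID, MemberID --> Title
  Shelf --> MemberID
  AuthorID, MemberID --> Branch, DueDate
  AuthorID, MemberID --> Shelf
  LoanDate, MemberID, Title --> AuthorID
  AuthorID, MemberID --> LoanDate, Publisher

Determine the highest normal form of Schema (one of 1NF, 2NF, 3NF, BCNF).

3NF

Candidate keys: {AuthorID, MemberID}, {AuthorID, Shelf}, {LoanDate, MemberID, Title}, {LoanDate, Shelf, Title}. Prime attributes: {AuthorID, LoanDate, MemberID, Shelf, Title}.
Shelf --> MemberID: {Shelf}⁺ = {MemberID, Shelf}, which is not all of the attributes, so the left side is not a superkey — BCNF is violated.
Since {MemberID} ⊆ prime attributes and every other non-superkey FD also has a prime right side, the schema is in 3NF.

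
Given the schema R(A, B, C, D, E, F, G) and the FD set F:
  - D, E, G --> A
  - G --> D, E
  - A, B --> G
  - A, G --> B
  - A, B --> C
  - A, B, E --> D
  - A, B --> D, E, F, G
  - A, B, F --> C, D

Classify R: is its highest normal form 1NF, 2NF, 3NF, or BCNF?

Candidate keys: {A, B}, {G}. Prime attributes: {A, B, G}.
Every FD has a superkey on the left, so the relation is in BCNF.

BCNF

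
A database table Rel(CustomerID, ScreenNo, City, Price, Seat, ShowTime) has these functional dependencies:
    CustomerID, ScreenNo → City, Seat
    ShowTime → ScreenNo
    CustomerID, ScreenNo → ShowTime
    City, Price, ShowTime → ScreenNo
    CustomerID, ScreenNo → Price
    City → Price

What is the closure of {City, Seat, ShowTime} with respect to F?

{City, Price, ScreenNo, Seat, ShowTime}

Start with {City, Seat, ShowTime}.
ShowTime → ScreenNo applies; add {ScreenNo} → now {City, ScreenNo, Seat, ShowTime}.
City → Price applies; add {Price} → now {City, Price, ScreenNo, Seat, ShowTime}.
No further FD applies.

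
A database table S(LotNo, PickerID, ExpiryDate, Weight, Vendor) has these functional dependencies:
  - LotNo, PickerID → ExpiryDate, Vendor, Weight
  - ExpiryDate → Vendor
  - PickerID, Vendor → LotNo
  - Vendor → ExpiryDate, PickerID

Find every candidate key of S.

Closure of {ExpiryDate} is {ExpiryDate, LotNo, PickerID, Vendor, Weight}, the whole schema; {ExpiryDate} is a candidate key.
Closure of {Vendor} is {ExpiryDate, LotNo, PickerID, Vendor, Weight}, the whole schema; {Vendor} is a candidate key.
Closure of {LotNo, PickerID} is {ExpiryDate, LotNo, PickerID, Vendor, Weight}, the whole schema; {LotNo, PickerID} is a candidate key.
These are minimal and exhaustive — every other superkey contains one of them.

{ExpiryDate}, {LotNo, PickerID}, {Vendor}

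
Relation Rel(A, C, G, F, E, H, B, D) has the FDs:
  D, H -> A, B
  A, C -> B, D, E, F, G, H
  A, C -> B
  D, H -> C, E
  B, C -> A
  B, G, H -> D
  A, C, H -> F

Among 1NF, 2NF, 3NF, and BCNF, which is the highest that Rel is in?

BCNF

Candidate keys: {A, C}, {B, C}, {B, G, H}, {D, H}. Prime attributes: {A, B, C, D, G, H}.
Each dependency's left side is a superkey — BCNF holds.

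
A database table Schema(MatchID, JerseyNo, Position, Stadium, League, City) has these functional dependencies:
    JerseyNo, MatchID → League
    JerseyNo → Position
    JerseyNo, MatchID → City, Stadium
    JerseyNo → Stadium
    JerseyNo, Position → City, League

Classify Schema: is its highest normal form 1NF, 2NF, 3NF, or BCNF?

Candidate key: {JerseyNo, MatchID}. Prime attributes: {JerseyNo, MatchID}.
JerseyNo → Position: {JerseyNo}⁺ = {City, JerseyNo, League, Position, Stadium}, which is not all of the attributes, so the left side is not a superkey — BCNF is violated.
JerseyNo → Position determines the non-prime attribute {Position} from a non-superkey — 3NF is violated.
The proper key subset {JerseyNo} of {JerseyNo, MatchID} determines non-prime {City, League, Position, Stadium}, so the relation is not even in 2NF.

1NF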